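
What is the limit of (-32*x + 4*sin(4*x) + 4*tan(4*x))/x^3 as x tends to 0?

Substitution gives 0/0; apply L'Hôpital's rule 3 times.
After differentiating numerator and denominator 3 times the quotient is (-256*cos(4*x) + 1536*tan(4*x)^4 + 2048*tan(4*x)^2 + 512)/(6); at x = 0 this is 128/3.

128/3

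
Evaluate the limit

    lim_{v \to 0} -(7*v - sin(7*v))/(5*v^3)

Direct substitution gives 0/0.
Apply L'Hôpital: lim (7 - 7*cos(7*v))/(-15*v^2), still 0/0.
Apply L'Hôpital: lim (49*sin(7*v))/(-30*v), still 0/0.
After 3 applications of L'Hôpital's rule the quotient is (343*cos(7*v))/(-30); substituting v = 0 gives -343/30.

-343/30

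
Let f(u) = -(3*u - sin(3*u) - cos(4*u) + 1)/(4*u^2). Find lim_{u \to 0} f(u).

-2

Substitution gives 0/0; apply L'Hôpital's rule 2 times.
After differentiating numerator and denominator 2 times the quotient is (9*sin(3*u) + 16*cos(4*u))/(-8); at u = 0 this is -2.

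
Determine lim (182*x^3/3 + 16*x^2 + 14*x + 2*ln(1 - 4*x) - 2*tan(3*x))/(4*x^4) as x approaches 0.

Substitution gives 0/0 (the numerator vanishes to order 4).
Expand each term to order x^4: the coefficient of x^4 in 2·ln(1 - 4x) is -128 and in -2·tan(3x) is 0.
Lower-order terms cancel with the polynomial part, so the numerator is (-128)·x^4 + o(x^4), and the limit is (-128)/(4) = -32.

-32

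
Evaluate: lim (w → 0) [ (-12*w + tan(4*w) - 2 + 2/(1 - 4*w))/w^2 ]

Substitution gives 0/0 (the numerator vanishes to order 2).
Expand each term to order w^2: the coefficient of w^2 in 2·1/(1 - 4w) is 32 and in tan(4w) is 0.
Lower-order terms cancel with the polynomial part, so the numerator is (32)·w^2 + o(w^2), and the limit is (32)/(1) = 32.

32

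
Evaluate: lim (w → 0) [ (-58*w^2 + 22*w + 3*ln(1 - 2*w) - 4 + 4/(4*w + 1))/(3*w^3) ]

-88

Substitution gives 0/0; apply L'Hôpital's rule 3 times.
After differentiating numerator and denominator 3 times the quotient is (-1536/(4*w + 1)^4 + 48/(2*w - 1)^3)/(18); at w = 0 this is -88.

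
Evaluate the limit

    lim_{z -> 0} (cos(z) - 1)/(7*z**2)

Direct substitution gives 0/0.
Apply L'Hôpital: lim (-sin(z))/(14*z), still 0/0.
After 2 applications of L'Hôpital's rule the quotient is (-cos(z))/(14); substituting z = 0 gives -1/14.

-1/14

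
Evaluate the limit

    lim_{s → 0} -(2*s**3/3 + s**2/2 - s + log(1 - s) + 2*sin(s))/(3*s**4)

Substitution gives 0/0 (the numerator vanishes to order 4).
Expand each term to order s^4: the coefficient of s^4 in ln(1 - s) is -1/4 and in 2·sin(s) is 0.
Lower-order terms cancel with the polynomial part, so the numerator is (-1/4)·s^4 + o(s^4), and the limit is (-1/4)/(-3) = 1/12.

1/12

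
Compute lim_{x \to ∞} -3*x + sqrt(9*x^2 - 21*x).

An ∞ − ∞ form. Rationalising with the conjugate, the difference becomes (-21x) / (√(9*x^2 - 21*x) + 3x).
For large x the denominator behaves like 2·3x, so the quotient tends to -21/6 = -7/2.

-7/2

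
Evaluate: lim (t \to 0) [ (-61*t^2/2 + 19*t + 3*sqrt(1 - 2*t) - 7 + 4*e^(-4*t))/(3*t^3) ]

Substitution gives 0/0 (the numerator vanishes to order 3).
Expand each term to order t^3: the coefficient of t^3 in 3·√(1 - 2t) is -3/2 and in 4·e^(-4t) is -128/3.
Lower-order terms cancel with the polynomial part, so the numerator is (-265/6)·t^3 + o(t^3), and the limit is (-265/6)/(3) = -265/18.

-265/18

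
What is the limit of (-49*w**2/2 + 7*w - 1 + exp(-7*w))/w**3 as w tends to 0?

Direct substitution gives 0/0.
Apply L'Hôpital: lim (-49*w + 7 - 7*e^(-7*w))/(3*w^2), still 0/0.
Apply L'Hôpital: lim (-49 + 49*e^(-7*w))/(6*w), still 0/0.
After 3 applications of L'Hôpital's rule the quotient is (-343*e^(-7*w))/(6); substituting w = 0 gives -343/6.

-343/6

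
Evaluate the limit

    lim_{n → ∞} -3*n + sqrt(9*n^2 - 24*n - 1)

An ∞ − ∞ form. Rationalising with the conjugate, the difference becomes (-24n - 1) / (√(9*n^2 - 24*n - 1) + 3n).
For large n the denominator behaves like 2·3n, so the quotient tends to -24/6 = -4.

-4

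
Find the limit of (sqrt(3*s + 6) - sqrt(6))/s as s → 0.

A 0/0 form; rationalise with √(6 + 3s) + √6. This collapses the numerator to 3s, leaving 3/(√(6 + 3s) + √6) → 3/(2√6) = √(6)/4.

√(6)/4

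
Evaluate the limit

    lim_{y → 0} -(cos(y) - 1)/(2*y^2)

Direct substitution gives 0/0.
Apply L'Hôpital: lim (-sin(y))/(-4*y), still 0/0.
After 2 applications of L'Hôpital's rule the quotient is (-cos(y))/(-4); substituting y = 0 gives 1/4.

1/4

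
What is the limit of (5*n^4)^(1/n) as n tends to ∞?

1

Base → ∞ and exponent → 0: an ∞^0 form.
Take logs: (1/n)·ln(5·n^4) = (ln 5 + 4·ln n)/n → 0.
So the limit is e^0 = 1.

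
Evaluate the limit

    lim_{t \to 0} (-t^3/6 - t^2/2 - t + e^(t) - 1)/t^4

Direct substitution gives 0/0.
Apply L'Hôpital: lim (-t^2/2 - t + e^(t) - 1)/(4*t^3), still 0/0.
Apply L'Hôpital: lim (-t + e^(t) - 1)/(12*t^2), still 0/0.
Apply L'Hôpital: lim (e^(t) - 1)/(24*t), still 0/0.
After 4 applications of L'Hôpital's rule the quotient is (e^(t))/(24); substituting t = 0 gives 1/24.

1/24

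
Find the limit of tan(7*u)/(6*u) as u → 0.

Substitution gives 0/0.
Since tan(θ)/θ → 1 as θ → 0, tan(7u)/(7u) → 1 and the limit is 7/6.

7/6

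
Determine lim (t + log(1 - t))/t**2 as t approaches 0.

-1/2

Direct substitution gives 0/0.
Apply L'Hôpital: lim (1 - 1/(1 - t))/(2*t), still 0/0.
After 2 applications of L'Hôpital's rule the quotient is (-1/(1 - t)^2)/(2); substituting t = 0 gives -1/2.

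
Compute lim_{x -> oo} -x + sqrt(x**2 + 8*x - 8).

This has the form ∞ − ∞. Multiply and divide by the conjugate √(x^2 + 8*x - 8) + x.
That gives (8x - 8) / (√(x^2 + 8*x - 8) + x).
Divide numerator and denominator by x: the limit is 8/(2·1) = 4.

4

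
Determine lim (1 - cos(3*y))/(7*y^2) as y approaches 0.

Substitution gives 0/0.
Use (1 − cos u)/u² → 1/2 with u = 3y: the limit is 3²/(2·7) = 9/14.

9/14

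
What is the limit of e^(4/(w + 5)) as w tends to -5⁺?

∞

As w → -5⁺, 4/(w + 5) → +∞, so e^(4/(w + 5)) → ∞.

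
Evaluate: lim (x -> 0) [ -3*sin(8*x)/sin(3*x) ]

Substitution gives 0/0.
Divide numerator and denominator by x: sin(8x)/x → 8 and sin(3x)/x → 3, so the limit is -3·8/3 = -8.

-8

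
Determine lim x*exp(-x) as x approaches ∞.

Write as x^1/e^{1x}, an ∞/∞ form.
Exponential growth dominates any polynomial, so repeated L'Hôpital (or the standard result) gives 0.

0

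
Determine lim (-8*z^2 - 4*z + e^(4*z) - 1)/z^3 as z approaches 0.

32/3

Direct substitution gives 0/0.
Apply L'Hôpital: lim (-16*z + 4*e^(4*z) - 4)/(3*z^2), still 0/0.
Apply L'Hôpital: lim (16*e^(4*z) - 16)/(6*z), still 0/0.
After 3 applications of L'Hôpital's rule the quotient is (64*e^(4*z))/(6); substituting z = 0 gives 32/3.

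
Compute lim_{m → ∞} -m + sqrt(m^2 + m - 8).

1/2

This has the form ∞ − ∞. Multiply and divide by the conjugate √(m^2 + m - 8) + m.
That gives (m - 8) / (√(m^2 + m - 8) + m).
Divide numerator and denominator by m: the limit is 1/(2·1) = 1/2.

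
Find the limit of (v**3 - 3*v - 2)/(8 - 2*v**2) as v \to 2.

At v = 2 both the top and bottom vanish — a removable singularity. Factoring out (v - 2) from each leaves (v^2 + 2*v + 1)/(-2*v - 4), which at v = 2 equals -9/8.

-9/8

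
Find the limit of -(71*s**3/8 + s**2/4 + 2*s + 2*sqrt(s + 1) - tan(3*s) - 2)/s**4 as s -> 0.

Substitution gives 0/0; apply L'Hôpital's rule 4 times.
After differentiating numerator and denominator 4 times the quotient is (648*tan(3*s)/cos(3*s)^2 - 1944*tan(3*s)/cos(3*s)^4 - 15/(8*(s + 1)^(7/2)))/(-24); at s = 0 this is 5/64.

5/64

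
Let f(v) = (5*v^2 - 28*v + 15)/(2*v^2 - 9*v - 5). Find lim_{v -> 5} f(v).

2

Direct substitution gives 0/0, so factor. Both numerator and denominator have (v - 5) as a factor.
After cancelling, the expression reduces to (5*v - 3)/(2*v + 1).
Substituting v = 5 gives 2.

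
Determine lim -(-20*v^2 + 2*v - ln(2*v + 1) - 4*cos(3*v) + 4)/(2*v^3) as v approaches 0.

4/3

Substitution gives 0/0; apply L'Hôpital's rule 3 times.
After differentiating numerator and denominator 3 times the quotient is (-108*sin(3*v) - 16/(2*v + 1)^3)/(-12); at v = 0 this is 4/3.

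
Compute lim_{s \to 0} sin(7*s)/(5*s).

Substitution gives 0/0.
Write it as (7/5)·sin(7s)/(7s); since sin(u)/u → 1, the limit is 7/5.

7/5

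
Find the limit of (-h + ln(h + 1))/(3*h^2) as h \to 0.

Direct substitution gives 0/0.
Apply L'Hôpital: lim (-1 + 1/(h + 1))/(6*h), still 0/0.
After 2 applications of L'Hôpital's rule the quotient is (-1/(h + 1)^2)/(6); substituting h = 0 gives -1/6.

-1/6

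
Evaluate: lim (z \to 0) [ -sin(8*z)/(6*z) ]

-4/3

Substitution gives 0/0.
Write it as (8/(-6))·sin(8z)/(8z); since sin(u)/u → 1, the limit is -4/3.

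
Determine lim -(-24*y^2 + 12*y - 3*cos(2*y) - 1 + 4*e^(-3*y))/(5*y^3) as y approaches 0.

Substitution gives 0/0 (the numerator vanishes to order 3).
Expand each term to order y^3: the coefficient of y^3 in -3·cos(2y) is 0 and in 4·e^(-3y) is -18.
Lower-order terms cancel with the polynomial part, so the numerator is (-18)·y^3 + o(y^3), and the limit is (-18)/(-5) = 18/5.

18/5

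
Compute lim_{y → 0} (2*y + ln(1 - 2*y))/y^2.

-2

Direct substitution gives 0/0.
Apply L'Hôpital: lim (2 - 2/(1 - 2*y))/(2*y), still 0/0.
After 2 applications of L'Hôpital's rule the quotient is (-4/(1 - 2*y)^2)/(2); substituting y = 0 gives -2.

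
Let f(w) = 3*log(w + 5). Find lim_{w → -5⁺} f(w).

As w → -5⁺, w + 5 → 0⁺ and ln(w + 5) → −∞.
Multiplying by 3 gives -∞.

-∞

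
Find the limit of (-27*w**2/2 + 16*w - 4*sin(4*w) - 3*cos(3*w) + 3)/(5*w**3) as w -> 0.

128/15

Substitution gives 0/0; apply L'Hôpital's rule 3 times.
After differentiating numerator and denominator 3 times the quotient is (-81*sin(3*w) + 256*cos(4*w))/(30); at w = 0 this is 128/15.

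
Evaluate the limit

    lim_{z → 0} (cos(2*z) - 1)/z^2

-2

Direct substitution gives 0/0.
Apply L'Hôpital: lim (-2*sin(2*z))/(2*z), still 0/0.
After 2 applications of L'Hôpital's rule the quotient is (-4*cos(2*z))/(2); substituting z = 0 gives -2.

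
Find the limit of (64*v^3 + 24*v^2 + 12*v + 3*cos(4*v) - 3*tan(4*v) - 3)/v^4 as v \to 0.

Substitution gives 0/0 (the numerator vanishes to order 4).
Expand each term to order v^4: the coefficient of v^4 in 3·cos(4v) is 32 and in -3·tan(4v) is 0.
Lower-order terms cancel with the polynomial part, so the numerator is (32)·v^4 + o(v^4), and the limit is (32)/(1) = 32.

32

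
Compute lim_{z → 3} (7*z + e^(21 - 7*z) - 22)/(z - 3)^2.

49/2

Direct substitution gives 0/0.
Apply L'Hôpital: lim (7 - 7*e^(21 - 7*z))/(2*z - 6), still 0/0.
After 2 applications of L'Hôpital's rule the quotient is (49*e^(21 - 7*z))/(2); substituting z = 3 gives 49/2.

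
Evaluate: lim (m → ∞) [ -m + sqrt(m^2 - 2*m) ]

-1

This has the form ∞ − ∞. Multiply and divide by the conjugate √(m^2 - 2*m) + m.
That gives (-2m) / (√(m^2 - 2*m) + m).
Divide numerator and denominator by m: the limit is -2/(2·1) = -1.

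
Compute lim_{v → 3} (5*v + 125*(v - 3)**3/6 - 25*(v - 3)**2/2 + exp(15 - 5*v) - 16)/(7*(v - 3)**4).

Direct substitution gives 0/0.
Apply L'Hôpital: lim (-25*v + 125*(v - 3)^2/2 - 5*e^(15 - 5*v) + 80)/(28*(v - 3)^3), still 0/0.
Apply L'Hôpital: lim (125*v + 25*e^(15 - 5*v) - 400)/(84*(v - 3)^2), still 0/0.
Apply L'Hôpital: lim (125 - 125*e^(15 - 5*v))/(168*v - 504), still 0/0.
After 4 applications of L'Hôpital's rule the quotient is (625*e^(15 - 5*v))/(168); substituting v = 3 gives 625/168.

625/168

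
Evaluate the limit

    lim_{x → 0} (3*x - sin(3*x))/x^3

Direct substitution gives 0/0.
Apply L'Hôpital: lim (3 - 3*cos(3*x))/(3*x^2), still 0/0.
Apply L'Hôpital: lim (9*sin(3*x))/(6*x), still 0/0.
After 3 applications of L'Hôpital's rule the quotient is (27*cos(3*x))/(6); substituting x = 0 gives 9/2.

9/2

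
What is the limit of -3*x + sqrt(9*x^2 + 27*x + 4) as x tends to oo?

9/2

An ∞ − ∞ form. Rationalising with the conjugate, the difference becomes (27x + 4) / (√(9*x^2 + 27*x + 4) + 3x).
For large x the denominator behaves like 2·3x, so the quotient tends to 27/6 = 9/2.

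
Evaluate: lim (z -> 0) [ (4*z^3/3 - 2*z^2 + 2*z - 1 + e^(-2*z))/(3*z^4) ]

Direct substitution gives 0/0.
Apply L'Hôpital: lim (4*z^2 - 4*z + 2 - 2*e^(-2*z))/(12*z^3), still 0/0.
Apply L'Hôpital: lim (8*z - 4 + 4*e^(-2*z))/(36*z^2), still 0/0.
Apply L'Hôpital: lim (8 - 8*e^(-2*z))/(72*z), still 0/0.
After 4 applications of L'Hôpital's rule the quotient is (16*e^(-2*z))/(72); substituting z = 0 gives 2/9.

2/9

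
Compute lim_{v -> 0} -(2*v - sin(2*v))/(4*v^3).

-1/3

Direct substitution gives 0/0.
Apply L'Hôpital: lim (2 - 2*cos(2*v))/(-12*v^2), still 0/0.
Apply L'Hôpital: lim (4*sin(2*v))/(-24*v), still 0/0.
After 3 applications of L'Hôpital's rule the quotient is (8*cos(2*v))/(-24); substituting v = 0 gives -1/3.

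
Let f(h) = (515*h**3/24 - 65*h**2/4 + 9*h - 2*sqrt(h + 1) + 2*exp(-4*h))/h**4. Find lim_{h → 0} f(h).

4111/192

Substitution gives 0/0; apply L'Hôpital's rule 4 times.
After differentiating numerator and denominator 4 times the quotient is (512*e^(-4*h) + 15/(8*(h + 1)^(7/2)))/(24); at h = 0 this is 4111/192.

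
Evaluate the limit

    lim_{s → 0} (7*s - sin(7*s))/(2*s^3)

343/12

Direct substitution gives 0/0.
Apply L'Hôpital: lim (7 - 7*cos(7*s))/(6*s^2), still 0/0.
Apply L'Hôpital: lim (49*sin(7*s))/(12*s), still 0/0.
After 3 applications of L'Hôpital's rule the quotient is (343*cos(7*s))/(12); substituting s = 0 gives 343/12.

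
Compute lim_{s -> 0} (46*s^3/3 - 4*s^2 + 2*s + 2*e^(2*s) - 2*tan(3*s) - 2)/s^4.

Substitution gives 0/0; apply L'Hôpital's rule 4 times.
After differentiating numerator and denominator 4 times the quotient is (32*e^(2*s) - 3888*tan(3*s)^5 - 6480*tan(3*s)^3 - 2592*tan(3*s))/(24); at s = 0 this is 4/3.

4/3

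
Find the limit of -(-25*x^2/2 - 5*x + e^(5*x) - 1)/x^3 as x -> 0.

-125/6

Direct substitution gives 0/0.
Apply L'Hôpital: lim (-25*x + 5*e^(5*x) - 5)/(-3*x^2), still 0/0.
Apply L'Hôpital: lim (25*e^(5*x) - 25)/(-6*x), still 0/0.
After 3 applications of L'Hôpital's rule the quotient is (125*e^(5*x))/(-6); substituting x = 0 gives -125/6.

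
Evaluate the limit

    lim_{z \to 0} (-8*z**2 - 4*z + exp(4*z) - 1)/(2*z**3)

Direct substitution gives 0/0.
Apply L'Hôpital: lim (-16*z + 4*e^(4*z) - 4)/(6*z^2), still 0/0.
Apply L'Hôpital: lim (16*e^(4*z) - 16)/(12*z), still 0/0.
After 3 applications of L'Hôpital's rule the quotient is (64*e^(4*z))/(12); substituting z = 0 gives 16/3.

16/3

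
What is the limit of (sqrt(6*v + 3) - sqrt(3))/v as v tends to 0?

√(3)

A 0/0 form; rationalise with √(3 + 6v) + √3. This collapses the numerator to 6v, leaving 6/(√(3 + 6v) + √3) → 6/(2√3) = √(3).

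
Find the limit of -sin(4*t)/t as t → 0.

-4

Substitution gives 0/0.
Write it as (4/(-1))·sin(4t)/(4t); since sin(u)/u → 1, the limit is -4.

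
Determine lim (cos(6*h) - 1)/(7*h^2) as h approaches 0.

-18/7

Direct substitution gives 0/0.
Apply L'Hôpital: lim (-6*sin(6*h))/(14*h), still 0/0.
After 2 applications of L'Hôpital's rule the quotient is (-36*cos(6*h))/(14); substituting h = 0 gives -18/7.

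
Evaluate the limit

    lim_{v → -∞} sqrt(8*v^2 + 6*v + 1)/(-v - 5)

2*√(2)

For large |v|, √(8*v^2 + 6*v + 1) ≈ √8·|v| and the denominator ≈ -v.
Since v → −∞, |v| = −v, giving −√8/(-1) = 2*√(2).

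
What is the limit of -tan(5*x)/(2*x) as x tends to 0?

Substitution gives 0/0.
Since tan(u)/u → 1 as u → 0, tan(5x)/(5x) → 1 and the limit is 5/(-2) = -5/2.

-5/2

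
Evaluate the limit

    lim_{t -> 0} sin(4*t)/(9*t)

Substitution gives 0/0.
Write it as (4/9)·sin(4t)/(4t); since sin(u)/u → 1, the limit is 4/9.

4/9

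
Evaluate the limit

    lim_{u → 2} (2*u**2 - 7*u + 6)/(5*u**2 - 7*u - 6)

Since u = 2 makes numerator and denominator zero, (u - 2) divides both.
Cancelling it gives (2*u - 3)/(5*u + 3); now plug in u = 2 to get 1/13.

1/13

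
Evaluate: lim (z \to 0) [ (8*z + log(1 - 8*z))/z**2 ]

-32

Direct substitution gives 0/0.
Apply L'Hôpital: lim (8 - 8/(1 - 8*z))/(2*z), still 0/0.
After 2 applications of L'Hôpital's rule the quotient is (-64/(1 - 8*z)^2)/(2); substituting z = 0 gives -32.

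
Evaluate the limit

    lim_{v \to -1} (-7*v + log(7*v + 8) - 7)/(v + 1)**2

Direct substitution gives 0/0.
Apply L'Hôpital: lim (-7 + 7/(7*v + 8))/(2*v + 2), still 0/0.
After 2 applications of L'Hôpital's rule the quotient is (-49/(7*v + 8)^2)/(2); substituting v = -1 gives -49/2.

-49/2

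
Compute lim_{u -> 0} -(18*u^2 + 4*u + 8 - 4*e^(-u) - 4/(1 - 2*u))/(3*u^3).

94/9

Substitution gives 0/0; apply L'Hôpital's rule 3 times.
After differentiating numerator and denominator 3 times the quotient is (4*e^(-u) - 192/(2*u - 1)^4)/(-18); at u = 0 this is 94/9.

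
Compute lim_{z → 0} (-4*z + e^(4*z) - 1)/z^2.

8

Direct substitution gives 0/0.
Apply L'Hôpital: lim (4*e^(4*z) - 4)/(2*z), still 0/0.
After 2 applications of L'Hôpital's rule the quotient is (16*e^(4*z))/(2); substituting z = 0 gives 8.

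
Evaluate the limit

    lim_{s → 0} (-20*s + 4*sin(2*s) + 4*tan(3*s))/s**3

Substitution gives 0/0 (the numerator vanishes to order 3).
Expand each term to order s^3: the coefficient of s^3 in 4·sin(2s) is -16/3 and in 4·tan(3s) is 36.
Lower-order terms cancel with the polynomial part, so the numerator is (92/3)·s^3 + o(s^3), and the limit is (92/3)/(1) = 92/3.

92/3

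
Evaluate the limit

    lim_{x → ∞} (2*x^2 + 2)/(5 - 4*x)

The numerator has higher degree (2 > 1); the quotient behaves like (2/(-4))·x^1 for large |x|.
As x → +∞ this diverges to -∞.

-∞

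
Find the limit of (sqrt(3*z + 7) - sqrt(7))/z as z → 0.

A 0/0 form; rationalise with √(7 + 3z) + √7. This collapses the numerator to 3z, leaving 3/(√(7 + 3z) + √7) → 3/(2√7) = 3*√(7)/14.

3*√(7)/14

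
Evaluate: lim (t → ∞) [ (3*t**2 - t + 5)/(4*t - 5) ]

The numerator has higher degree (2 > 1); the quotient behaves like (3/(4))·t^1 for large |t|.
As t → +∞ this diverges to ∞.

∞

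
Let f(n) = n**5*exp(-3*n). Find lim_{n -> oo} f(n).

0

Write as n^5/e^{3n}, an ∞/∞ form.
Exponential growth dominates any polynomial, so repeated L'Hôpital (or the standard result) gives 0.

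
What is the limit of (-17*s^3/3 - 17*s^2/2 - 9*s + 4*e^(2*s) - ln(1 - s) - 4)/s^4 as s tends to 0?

Substitution gives 0/0 (the numerator vanishes to order 4).
Expand each term to order s^4: the coefficient of s^4 in 4·e^(2s) is 8/3 and in −ln(1 - s) is 1/4.
Lower-order terms cancel with the polynomial part, so the numerator is (35/12)·s^4 + o(s^4), and the limit is (35/12)/(1) = 35/12.

35/12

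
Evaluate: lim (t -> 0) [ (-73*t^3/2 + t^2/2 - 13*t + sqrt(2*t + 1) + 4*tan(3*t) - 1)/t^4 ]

Substitution gives 0/0; apply L'Hôpital's rule 4 times.
After differentiating numerator and denominator 4 times the quotient is (7776*tan(3*t)^3/cos(3*t)^2 + 5184*tan(3*t)/cos(3*t)^2 - 15/(2*t + 1)^(7/2))/(24); at t = 0 this is -5/8.

-5/8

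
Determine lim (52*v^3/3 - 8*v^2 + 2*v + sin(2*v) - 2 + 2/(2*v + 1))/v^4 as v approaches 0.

Substitution gives 0/0; apply L'Hôpital's rule 4 times.
After differentiating numerator and denominator 4 times the quotient is (16*sin(2*v) + 768/(2*v + 1)^5)/(24); at v = 0 this is 32.

32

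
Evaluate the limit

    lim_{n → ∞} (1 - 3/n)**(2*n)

e^(-6)

The base → 1 and the exponent → ∞: a 1^∞ form.
Take logarithms: (2n)·ln(1 - 3/n). Since ln(1+u) ~ u for small u, this behaves like (2n)·(-3/n) → -6.
So the limit is e^(-6).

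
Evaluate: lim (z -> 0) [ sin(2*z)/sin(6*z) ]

Substitution gives 0/0.
Divide numerator and denominator by z: sin(2z)/z → 2 and sin(6z)/z → 6, so the limit is 1·2/6 = 1/3.

1/3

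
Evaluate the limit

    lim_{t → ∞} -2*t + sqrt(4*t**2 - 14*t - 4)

This has the form ∞ − ∞. Multiply and divide by the conjugate √(4*t^2 - 14*t - 4) + 2t.
That gives (-14t - 4) / (√(4*t^2 - 14*t - 4) + 2t).
Divide numerator and denominator by t: the limit is -14/(2·2) = -7/2.

-7/2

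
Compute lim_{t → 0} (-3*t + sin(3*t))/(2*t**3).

Direct substitution gives 0/0.
Apply L'Hôpital: lim (3*cos(3*t) - 3)/(6*t^2), still 0/0.
Apply L'Hôpital: lim (-9*sin(3*t))/(12*t), still 0/0.
After 3 applications of L'Hôpital's rule the quotient is (-27*cos(3*t))/(12); substituting t = 0 gives -9/4.

-9/4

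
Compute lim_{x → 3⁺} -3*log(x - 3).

∞

As x → 3⁺, x - 3 → 0⁺ and ln(x - 3) → −∞.
Multiplying by -3 gives ∞.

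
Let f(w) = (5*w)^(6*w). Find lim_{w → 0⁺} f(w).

1

Base → 0⁺ and exponent → 0⁺: a 0^0 form.
Take logs: 6w·ln(5w). This is 0·(−∞); rewriting as ln(5w)/(1/(6w)) and applying L'Hôpital gives 0.
Hence the limit is e^0 = 1.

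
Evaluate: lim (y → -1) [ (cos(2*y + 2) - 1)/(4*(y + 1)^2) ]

-1/2

Direct substitution gives 0/0.
Apply L'Hôpital: lim (-2*sin(2*y + 2))/(8*y + 8), still 0/0.
After 2 applications of L'Hôpital's rule the quotient is (-4*cos(2*y + 2))/(8); substituting y = -1 gives -1/2.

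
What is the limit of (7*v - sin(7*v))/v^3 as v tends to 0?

Direct substitution gives 0/0.
Apply L'Hôpital: lim (7 - 7*cos(7*v))/(3*v^2), still 0/0.
Apply L'Hôpital: lim (49*sin(7*v))/(6*v), still 0/0.
After 3 applications of L'Hôpital's rule the quotient is (343*cos(7*v))/(6); substituting v = 0 gives 343/6.

343/6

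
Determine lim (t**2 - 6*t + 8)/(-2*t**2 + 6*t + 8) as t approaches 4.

Direct substitution gives 0/0, so factor. Both numerator and denominator have (t - 4) as a factor.
After cancelling, the expression reduces to (t - 2)/(-2*t - 2).
Substituting t = 4 gives -1/5.

-1/5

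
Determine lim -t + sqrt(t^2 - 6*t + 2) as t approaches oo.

This has the form ∞ − ∞. Multiply and divide by the conjugate √(t^2 - 6*t + 2) + t.
That gives (-6t + 2) / (√(t^2 - 6*t + 2) + t).
Divide numerator and denominator by t: the limit is -6/(2·1) = -3.

-3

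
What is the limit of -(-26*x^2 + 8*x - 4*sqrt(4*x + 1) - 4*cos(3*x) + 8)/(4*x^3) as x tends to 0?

Substitution gives 0/0 (the numerator vanishes to order 3).
Expand each term to order x^3: the coefficient of x^3 in -4·√(1 + 4x) is -16 and in -4·cos(3x) is 0.
Lower-order terms cancel with the polynomial part, so the numerator is (-16)·x^3 + o(x^3), and the limit is (-16)/(-4) = 4.

4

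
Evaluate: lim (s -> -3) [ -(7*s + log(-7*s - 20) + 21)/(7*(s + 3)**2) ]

Direct substitution gives 0/0.
Apply L'Hôpital: lim (7 - 7/(-7*s - 20))/(-14*s - 42), still 0/0.
After 2 applications of L'Hôpital's rule the quotient is (-49/(-7*s - 20)^2)/(-14); substituting s = -3 gives 7/2.

7/2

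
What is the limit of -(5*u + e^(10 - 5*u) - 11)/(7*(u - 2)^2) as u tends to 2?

-25/14

Direct substitution gives 0/0.
Apply L'Hôpital: lim (5 - 5*e^(10 - 5*u))/(28 - 14*u), still 0/0.
After 2 applications of L'Hôpital's rule the quotient is (25*e^(10 - 5*u))/(-14); substituting u = 2 gives -25/14.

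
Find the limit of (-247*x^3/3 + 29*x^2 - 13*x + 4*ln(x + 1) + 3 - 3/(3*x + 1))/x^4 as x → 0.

Substitution gives 0/0; apply L'Hôpital's rule 4 times.
After differentiating numerator and denominator 4 times the quotient is (-5832/(3*x + 1)^5 - 24/(x + 1)^4)/(24); at x = 0 this is -244.

-244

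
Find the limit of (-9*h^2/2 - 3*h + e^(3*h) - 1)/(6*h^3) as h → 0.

Direct substitution gives 0/0.
Apply L'Hôpital: lim (-9*h + 3*e^(3*h) - 3)/(18*h^2), still 0/0.
Apply L'Hôpital: lim (9*e^(3*h) - 9)/(36*h), still 0/0.
After 3 applications of L'Hôpital's rule the quotient is (27*e^(3*h))/(36); substituting h = 0 gives 3/4.

3/4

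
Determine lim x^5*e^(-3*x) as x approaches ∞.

0

Write as x^5/e^{3x}, an ∞/∞ form.
Exponential growth dominates any polynomial, so repeated L'Hôpital (or the standard result) gives 0.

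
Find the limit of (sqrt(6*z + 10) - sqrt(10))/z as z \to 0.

3*√(10)/10

Substitution gives 0/0. Multiply numerator and denominator by the conjugate √(10 + 6z) + √10.
The numerator becomes (10 + 6z) − 10 = 6z, so the expression simplifies to 6/(√(10 + 6z) + √10).
Letting z → 0 gives 6/(2√10) = 3*√(10)/10.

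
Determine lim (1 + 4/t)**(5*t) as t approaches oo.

Let L be the limit and take ln: ln L = lim (5t)·ln(1 + 4/t) = lim (5t)·(4/t + O(1/t²)) = 20.
Hence L = e^(20).

e^(20)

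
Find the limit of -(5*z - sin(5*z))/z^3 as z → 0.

-125/6

Direct substitution gives 0/0.
Apply L'Hôpital: lim (5 - 5*cos(5*z))/(-3*z^2), still 0/0.
Apply L'Hôpital: lim (25*sin(5*z))/(-6*z), still 0/0.
After 3 applications of L'Hôpital's rule the quotient is (125*cos(5*z))/(-6); substituting z = 0 gives -125/6.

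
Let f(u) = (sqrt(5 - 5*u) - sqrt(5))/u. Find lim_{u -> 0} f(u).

-√(5)/2

Substitution gives 0/0. Multiply numerator and denominator by the conjugate √(5 - 5u) + √5.
The numerator becomes (5 - 5u) − 5 = -5u, so the expression simplifies to -5/(√(5 - 5u) + √5).
Letting u → 0 gives -5/(2√5) = -√(5)/2.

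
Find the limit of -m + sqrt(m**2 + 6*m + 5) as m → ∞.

3

This has the form ∞ − ∞. Multiply and divide by the conjugate √(m^2 + 6*m + 5) + m.
That gives (6m + 5) / (√(m^2 + 6*m + 5) + m).
Divide numerator and denominator by m: the limit is 6/(2·1) = 3.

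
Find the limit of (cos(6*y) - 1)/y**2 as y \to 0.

Direct substitution gives 0/0.
Apply L'Hôpital: lim (-6*sin(6*y))/(2*y), still 0/0.
After 2 applications of L'Hôpital's rule the quotient is (-36*cos(6*y))/(2); substituting y = 0 gives -18.

-18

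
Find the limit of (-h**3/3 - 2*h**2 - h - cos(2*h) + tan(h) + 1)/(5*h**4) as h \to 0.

Substitution gives 0/0; apply L'Hôpital's rule 4 times.
After differentiating numerator and denominator 4 times the quotient is (-16*cos(2*h) + 24*tan(h)^5 + 40*tan(h)^3 + 16*tan(h))/(120); at h = 0 this is -2/15.

-2/15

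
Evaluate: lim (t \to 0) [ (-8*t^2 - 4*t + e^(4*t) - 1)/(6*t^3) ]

16/9

Direct substitution gives 0/0.
Apply L'Hôpital: lim (-16*t + 4*e^(4*t) - 4)/(18*t^2), still 0/0.
Apply L'Hôpital: lim (16*e^(4*t) - 16)/(36*t), still 0/0.
After 3 applications of L'Hôpital's rule the quotient is (64*e^(4*t))/(36); substituting t = 0 gives 16/9.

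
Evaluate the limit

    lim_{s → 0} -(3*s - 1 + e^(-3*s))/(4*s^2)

-9/8

Direct substitution gives 0/0.
Apply L'Hôpital: lim (3 - 3*e^(-3*s))/(-8*s), still 0/0.
After 2 applications of L'Hôpital's rule the quotient is (9*e^(-3*s))/(-8); substituting s = 0 gives -9/8.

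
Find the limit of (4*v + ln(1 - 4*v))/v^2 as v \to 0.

-8

Direct substitution gives 0/0.
Apply L'Hôpital: lim (4 - 4/(1 - 4*v))/(2*v), still 0/0.
After 2 applications of L'Hôpital's rule the quotient is (-16/(1 - 4*v)^2)/(2); substituting v = 0 gives -8.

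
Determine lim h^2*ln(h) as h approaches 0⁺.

This is a 0·(−∞) form. Rewrite as 1·ln(h) / h^(−2) and apply L'Hôpital:
the derivative quotient is 1·(1/h) / (−2·h^(−3)) = (-1/2)·h^2 → 0.

0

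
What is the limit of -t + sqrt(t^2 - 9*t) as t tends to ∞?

-9/2

An ∞ − ∞ form. Rationalising with the conjugate, the difference becomes (-9t) / (√(t^2 - 9*t) + t).
For large t the denominator behaves like 2·t, so the quotient tends to -9/2 = -9/2.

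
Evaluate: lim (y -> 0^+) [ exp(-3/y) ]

As y → 0⁺, -3/(y) → −∞, so e^(-3/(y)) → 0.

0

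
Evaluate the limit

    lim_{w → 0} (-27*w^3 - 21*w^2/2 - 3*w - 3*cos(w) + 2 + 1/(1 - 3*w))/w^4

Substitution gives 0/0 (the numerator vanishes to order 4).
Expand each term to order w^4: the coefficient of w^4 in 1/(1 - 3w) is 81 and in -3·cos(w) is -1/8.
Lower-order terms cancel with the polynomial part, so the numerator is (647/8)·w^4 + o(w^4), and the limit is (647/8)/(1) = 647/8.

647/8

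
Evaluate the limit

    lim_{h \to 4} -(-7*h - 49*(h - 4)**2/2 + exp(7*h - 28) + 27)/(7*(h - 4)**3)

Direct substitution gives 0/0.
Apply L'Hôpital: lim (-49*h + 7*e^(7*h - 28) + 189)/(-21*(h - 4)^2), still 0/0.
Apply L'Hôpital: lim (49*e^(7*h - 28) - 49)/(168 - 42*h), still 0/0.
After 3 applications of L'Hôpital's rule the quotient is (343*e^(7*h - 28))/(-42); substituting h = 4 gives -49/6.

-49/6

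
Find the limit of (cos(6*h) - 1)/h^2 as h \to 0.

Direct substitution gives 0/0.
Apply L'Hôpital: lim (-6*sin(6*h))/(2*h), still 0/0.
After 2 applications of L'Hôpital's rule the quotient is (-36*cos(6*h))/(2); substituting h = 0 gives -18.

-18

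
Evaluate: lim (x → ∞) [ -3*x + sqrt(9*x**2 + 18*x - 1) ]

This has the form ∞ − ∞. Multiply and divide by the conjugate √(9*x^2 + 18*x - 1) + 3x.
That gives (18x - 1) / (√(9*x^2 + 18*x - 1) + 3x).
Divide numerator and denominator by x: the limit is 18/(2·3) = 3.

3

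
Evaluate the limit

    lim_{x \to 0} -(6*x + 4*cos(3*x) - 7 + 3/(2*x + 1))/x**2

6

Substitution gives 0/0 (the numerator vanishes to order 2).
Expand each term to order x^2: the coefficient of x^2 in 3·1/(1 + 2x) is 12 and in 4·cos(3x) is -18.
Lower-order terms cancel with the polynomial part, so the numerator is (-6)·x^2 + o(x^2), and the limit is (-6)/(-1) = 6.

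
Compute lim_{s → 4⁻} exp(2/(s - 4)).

As s → 4⁻, 2/(s - 4) → −∞, so e^(2/(s - 4)) → 0.

0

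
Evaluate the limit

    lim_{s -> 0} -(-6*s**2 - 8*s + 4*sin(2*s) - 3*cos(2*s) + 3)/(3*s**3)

Substitution gives 0/0 (the numerator vanishes to order 3).
Expand each term to order s^3: the coefficient of s^3 in -3·cos(2s) is 0 and in 4·sin(2s) is -16/3.
Lower-order terms cancel with the polynomial part, so the numerator is (-16/3)·s^3 + o(s^3), and the limit is (-16/3)/(-3) = 16/9.

16/9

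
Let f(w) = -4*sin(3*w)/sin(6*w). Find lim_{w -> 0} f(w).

Substitution gives 0/0.
Divide numerator and denominator by w: sin(3w)/w → 3 and sin(6w)/w → 6, so the limit is -4·3/6 = -2.

-2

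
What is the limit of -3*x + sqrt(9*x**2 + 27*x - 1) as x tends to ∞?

An ∞ − ∞ form. Rationalising with the conjugate, the difference becomes (27x - 1) / (√(9*x^2 + 27*x - 1) + 3x).
For large x the denominator behaves like 2·3x, so the quotient tends to 27/6 = 9/2.

9/2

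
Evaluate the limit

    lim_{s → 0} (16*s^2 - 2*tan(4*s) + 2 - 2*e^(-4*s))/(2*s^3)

Substitution gives 0/0; apply L'Hôpital's rule 3 times.
After differentiating numerator and denominator 3 times the quotient is (-768*tan(4*s)^4 - 1024*tan(4*s)^2 - 256 + 128*e^(-4*s))/(12); at s = 0 this is -32/3.

-32/3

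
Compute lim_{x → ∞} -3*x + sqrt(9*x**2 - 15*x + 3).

This has the form ∞ − ∞. Multiply and divide by the conjugate √(9*x^2 - 15*x + 3) + 3x.
That gives (-15x + 3) / (√(9*x^2 - 15*x + 3) + 3x).
Divide numerator and denominator by x: the limit is -15/(2·3) = -5/2.

-5/2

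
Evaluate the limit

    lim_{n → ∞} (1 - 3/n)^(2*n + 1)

e^(-6)

Write it as [(1 - 3/n)^n]^(2) · (1 - 3/n)^(1). The bracketed term tends to e^(-3) and the second factor to 1, so the limit is e^(-6).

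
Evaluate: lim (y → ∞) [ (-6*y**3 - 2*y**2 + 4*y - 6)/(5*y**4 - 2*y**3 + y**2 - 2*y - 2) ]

The denominator has degree 4 and the numerator degree 3. Dividing numerator and denominator by y^4 sends every term to 0 except the leading denominator term, so the limit is 0.

0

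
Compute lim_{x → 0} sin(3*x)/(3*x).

Substitution gives 0/0.
Write it as (3/3)·sin(3x)/(3x); since sin(u)/u → 1, the limit is 1.

1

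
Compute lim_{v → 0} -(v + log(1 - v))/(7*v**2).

1/14

Direct substitution gives 0/0.
Apply L'Hôpital: lim (1 - 1/(1 - v))/(-14*v), still 0/0.
After 2 applications of L'Hôpital's rule the quotient is (-1/(1 - v)^2)/(-14); substituting v = 0 gives 1/14.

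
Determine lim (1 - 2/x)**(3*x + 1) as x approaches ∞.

e^(-6)

The base → 1 and the exponent → ∞: a 1^∞ form.
Take logarithms: (3x + 1)·ln(1 - 2/x). Since ln(1+u) ~ u for small u, this behaves like (3x)·(-2/x) → -6.
So the limit is e^(-6).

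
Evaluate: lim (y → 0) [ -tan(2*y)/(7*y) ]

-2/7

Substitution gives 0/0.
Since tan(u)/u → 1 as u → 0, tan(2y)/(2y) → 1 and the limit is 2/(-7) = -2/7.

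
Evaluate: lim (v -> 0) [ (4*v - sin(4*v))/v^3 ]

32/3

Direct substitution gives 0/0.
Apply L'Hôpital: lim (4 - 4*cos(4*v))/(3*v^2), still 0/0.
Apply L'Hôpital: lim (16*sin(4*v))/(6*v), still 0/0.
After 3 applications of L'Hôpital's rule the quotient is (64*cos(4*v))/(6); substituting v = 0 gives 32/3.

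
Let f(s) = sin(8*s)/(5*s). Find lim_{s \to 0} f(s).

8/5

Substitution gives 0/0.
Write it as (8/5)·sin(8s)/(8s); since sin(u)/u → 1, the limit is 8/5.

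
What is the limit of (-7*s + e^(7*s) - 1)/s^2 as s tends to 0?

49/2

Direct substitution gives 0/0.
Apply L'Hôpital: lim (7*e^(7*s) - 7)/(2*s), still 0/0.
After 2 applications of L'Hôpital's rule the quotient is (49*e^(7*s))/(2); substituting s = 0 gives 49/2.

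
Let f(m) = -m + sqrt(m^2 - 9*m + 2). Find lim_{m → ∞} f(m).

-9/2

This has the form ∞ − ∞. Multiply and divide by the conjugate √(m^2 - 9*m + 2) + m.
That gives (-9m + 2) / (√(m^2 - 9*m + 2) + m).
Divide numerator and denominator by m: the limit is -9/(2·1) = -9/2.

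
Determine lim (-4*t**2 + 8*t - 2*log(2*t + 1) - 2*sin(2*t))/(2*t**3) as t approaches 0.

Substitution gives 0/0; apply L'Hôpital's rule 3 times.
After differentiating numerator and denominator 3 times the quotient is (16*cos(2*t) - 32/(2*t + 1)^3)/(12); at t = 0 this is -4/3.

-4/3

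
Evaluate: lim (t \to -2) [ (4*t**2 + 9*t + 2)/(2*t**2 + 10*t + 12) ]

-7/2

At t = -2 both the top and bottom vanish — a removable singularity. Factoring out (t + 2) from each leaves (4*t + 1)/(2*t + 6), which at t = -2 equals -7/2.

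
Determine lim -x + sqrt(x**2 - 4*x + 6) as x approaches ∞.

-2

An ∞ − ∞ form. Rationalising with the conjugate, the difference becomes (-4x + 6) / (√(x^2 - 4*x + 6) + x).
For large x the denominator behaves like 2·x, so the quotient tends to -4/2 = -2.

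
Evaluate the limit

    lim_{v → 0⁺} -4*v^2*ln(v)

0

This is a 0·(−∞) form. Rewrite as -4·ln(v) / v^(−2) and apply L'Hôpital:
the derivative quotient is -4·(1/v) / (−2·v^(−3)) = (4/2)·v^2 → 0.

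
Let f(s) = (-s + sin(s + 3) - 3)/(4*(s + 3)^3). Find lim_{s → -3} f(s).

-1/24

Direct substitution gives 0/0.
Apply L'Hôpital: lim (cos(s + 3) - 1)/(12*(s + 3)^2), still 0/0.
Apply L'Hôpital: lim (-sin(s + 3))/(24*s + 72), still 0/0.
After 3 applications of L'Hôpital's rule the quotient is (-cos(s + 3))/(24); substituting s = -3 gives -1/24.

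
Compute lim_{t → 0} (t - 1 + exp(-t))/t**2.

Direct substitution gives 0/0.
Apply L'Hôpital: lim (1 - e^(-t))/(2*t), still 0/0.
After 2 applications of L'Hôpital's rule the quotient is (e^(-t))/(2); substituting t = 0 gives 1/2.

1/2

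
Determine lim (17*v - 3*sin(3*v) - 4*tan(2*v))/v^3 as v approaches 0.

Substitution gives 0/0; apply L'Hôpital's rule 3 times.
After differentiating numerator and denominator 3 times the quotient is (81*cos(3*v) - 192*tan(2*v)^4 - 256*tan(2*v)^2 - 64)/(6); at v = 0 this is 17/6.

17/6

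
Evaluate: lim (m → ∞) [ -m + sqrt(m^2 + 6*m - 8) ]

This has the form ∞ − ∞. Multiply and divide by the conjugate √(m^2 + 6*m - 8) + m.
That gives (6m - 8) / (√(m^2 + 6*m - 8) + m).
Divide numerator and denominator by m: the limit is 6/(2·1) = 3.

3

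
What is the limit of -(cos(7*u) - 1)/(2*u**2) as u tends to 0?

49/4

Direct substitution gives 0/0.
Apply L'Hôpital: lim (-7*sin(7*u))/(-4*u), still 0/0.
After 2 applications of L'Hôpital's rule the quotient is (-49*cos(7*u))/(-4); substituting u = 0 gives 49/4.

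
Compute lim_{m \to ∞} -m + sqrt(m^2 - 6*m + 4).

-3

This has the form ∞ − ∞. Multiply and divide by the conjugate √(m^2 - 6*m + 4) + m.
That gives (-6m + 4) / (√(m^2 - 6*m + 4) + m).
Divide numerator and denominator by m: the limit is -6/(2·1) = -3.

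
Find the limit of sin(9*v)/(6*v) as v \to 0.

3/2

Substitution gives 0/0.
Write it as (9/6)·sin(9v)/(9v); since sin(u)/u → 1, the limit is 3/2.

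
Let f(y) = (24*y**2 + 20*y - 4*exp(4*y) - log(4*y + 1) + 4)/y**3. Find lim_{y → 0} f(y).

Substitution gives 0/0 (the numerator vanishes to order 3).
Expand each term to order y^3: the coefficient of y^3 in −ln(1 + 4y) is -64/3 and in -4·e^(4y) is -128/3.
Lower-order terms cancel with the polynomial part, so the numerator is (-64)·y^3 + o(y^3), and the limit is (-64)/(1) = -64.

-64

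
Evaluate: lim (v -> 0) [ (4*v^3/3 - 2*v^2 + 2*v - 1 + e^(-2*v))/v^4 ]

Direct substitution gives 0/0.
Apply L'Hôpital: lim (4*v^2 - 4*v + 2 - 2*e^(-2*v))/(4*v^3), still 0/0.
Apply L'Hôpital: lim (8*v - 4 + 4*e^(-2*v))/(12*v^2), still 0/0.
Apply L'Hôpital: lim (8 - 8*e^(-2*v))/(24*v), still 0/0.
After 4 applications of L'Hôpital's rule the quotient is (16*e^(-2*v))/(24); substituting v = 0 gives 2/3.

2/3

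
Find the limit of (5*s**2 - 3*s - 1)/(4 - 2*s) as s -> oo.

The numerator has higher degree (2 > 1); the quotient behaves like (5/(-2))·s^1 for large |s|.
As s → +∞ this diverges to -∞.

-∞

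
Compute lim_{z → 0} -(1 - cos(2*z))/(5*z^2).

Substitution gives 0/0.
Use (1 − cos u)/u² → 1/2 with u = 2z: the limit is 2²/(2·(-5)) = -2/5.

-2/5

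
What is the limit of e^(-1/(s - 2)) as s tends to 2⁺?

As s → 2⁺, -1/(s - 2) → −∞, so e^(-1/(s - 2)) → 0.

0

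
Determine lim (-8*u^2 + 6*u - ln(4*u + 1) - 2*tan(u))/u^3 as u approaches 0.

Substitution gives 0/0; apply L'Hôpital's rule 3 times.
After differentiating numerator and denominator 3 times the quotient is (8/cos(u)^2 - 12/cos(u)^4 - 128/(4*u + 1)^3)/(6); at u = 0 this is -22.

-22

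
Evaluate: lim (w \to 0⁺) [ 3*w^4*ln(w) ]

0

This is a 0·(−∞) form. Rewrite as 3·ln(w) / w^(−4) and apply L'Hôpital:
the derivative quotient is 3·(1/w) / (−4·w^(−5)) = (-3/4)·w^4 → 0.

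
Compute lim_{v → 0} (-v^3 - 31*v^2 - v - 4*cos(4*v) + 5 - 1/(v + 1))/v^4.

Substitution gives 0/0; apply L'Hôpital's rule 4 times.
After differentiating numerator and denominator 4 times the quotient is (-1024*cos(4*v) - 24/(v + 1)^5)/(24); at v = 0 this is -131/3.

-131/3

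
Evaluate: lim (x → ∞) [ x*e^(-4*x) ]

0

Write as x^1/e^{4x}, an ∞/∞ form.
Exponential growth dominates any polynomial, so repeated L'Hôpital (or the standard result) gives 0.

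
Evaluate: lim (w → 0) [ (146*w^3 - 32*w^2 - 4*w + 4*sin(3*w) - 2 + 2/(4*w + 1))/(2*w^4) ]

256

Substitution gives 0/0 (the numerator vanishes to order 4).
Expand each term to order w^4: the coefficient of w^4 in 2·1/(1 + 4w) is 512 and in 4·sin(3w) is 0.
Lower-order terms cancel with the polynomial part, so the numerator is (512)·w^4 + o(w^4), and the limit is (512)/(2) = 256.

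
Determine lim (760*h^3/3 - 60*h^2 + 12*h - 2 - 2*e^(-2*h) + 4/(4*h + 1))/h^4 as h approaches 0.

Substitution gives 0/0 (the numerator vanishes to order 4).
Expand each term to order h^4: the coefficient of h^4 in 4·1/(1 + 4h) is 1024 and in -2·e^(-2h) is -4/3.
Lower-order terms cancel with the polynomial part, so the numerator is (3068/3)·h^4 + o(h^4), and the limit is (3068/3)/(1) = 3068/3.

3068/3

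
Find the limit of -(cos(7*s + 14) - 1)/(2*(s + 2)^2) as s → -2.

49/4

Direct substitution gives 0/0.
Apply L'Hôpital: lim (-7*sin(7*s + 14))/(-4*s - 8), still 0/0.
After 2 applications of L'Hôpital's rule the quotient is (-49*cos(7*s + 14))/(-4); substituting s = -2 gives 49/4.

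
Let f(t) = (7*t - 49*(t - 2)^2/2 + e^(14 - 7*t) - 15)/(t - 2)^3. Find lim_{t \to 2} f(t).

-343/6

Direct substitution gives 0/0.
Apply L'Hôpital: lim (-49*t - 7*e^(14 - 7*t) + 105)/(3*(t - 2)^2), still 0/0.
Apply L'Hôpital: lim (49*e^(14 - 7*t) - 49)/(6*t - 12), still 0/0.
After 3 applications of L'Hôpital's rule the quotient is (-343*e^(14 - 7*t))/(6); substituting t = 2 gives -343/6.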